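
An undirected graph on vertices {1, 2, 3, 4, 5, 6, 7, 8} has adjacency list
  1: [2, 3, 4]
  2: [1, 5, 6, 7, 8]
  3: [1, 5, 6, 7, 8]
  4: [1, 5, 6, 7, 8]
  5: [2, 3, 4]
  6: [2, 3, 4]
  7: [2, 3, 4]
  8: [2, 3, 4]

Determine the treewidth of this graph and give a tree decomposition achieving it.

The largest bag has 4 vertices, giving width 3; this decomposition certifies tw(G) ≤ 3. For the lower bound: the 4 vertex sets {1,3}, {4,7}, {2}, {6} are disjoint, each induces a connected subgraph, and every pair is joined by at least one edge of G. Contracting each set to a single vertex therefore yields K_{4} as a minor, and since treewidth is minor-monotone, tw(G) ≥ tw(K_{4}) = 3. Combining the bounds, tw(G) = 3.

Treewidth 3.
One optimal decomposition is:
Bags: B1 = {1, 2, 3, 4}  B2 = {2, 3, 4, 7}  B3 = {2, 3, 4, 6}  B4 = {2, 3, 4, 8}  B5 = {2, 3, 4, 5}
Tree: B1–B2, B2–B3, B3–B4, B4–B5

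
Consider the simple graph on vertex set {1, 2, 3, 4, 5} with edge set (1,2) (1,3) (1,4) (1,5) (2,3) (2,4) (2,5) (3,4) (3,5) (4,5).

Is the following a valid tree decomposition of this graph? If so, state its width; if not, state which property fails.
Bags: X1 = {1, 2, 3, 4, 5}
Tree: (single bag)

Yes; width 4.

Vertex coverage: the bags together contain {1, 2, 3, 4, 5}, the full vertex set. Edge coverage: each edge of G has both endpoints in at least one bag. Running intersection: for every vertex, the bags containing it form a connected subtree. All three properties hold, so this is a valid tree decomposition of width max|bag| − 1 = 4, and hence tw(G) ≤ 4.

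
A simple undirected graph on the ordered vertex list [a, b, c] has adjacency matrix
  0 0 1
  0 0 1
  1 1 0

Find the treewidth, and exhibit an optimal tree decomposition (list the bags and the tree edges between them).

Treewidth 1.
One such decomposition:
Bags: B1 = {b, c}  B2 = {a, c}
Tree: B1–B2

Each bag holds 2 vertices, so the decomposition has width 1, which upper-bounds the treewidth. Since G has at least one edge (e.g. c–b), it is not an edgeless graph, so tw(G) ≥ 1. Combining the bounds, tw(G) = 1.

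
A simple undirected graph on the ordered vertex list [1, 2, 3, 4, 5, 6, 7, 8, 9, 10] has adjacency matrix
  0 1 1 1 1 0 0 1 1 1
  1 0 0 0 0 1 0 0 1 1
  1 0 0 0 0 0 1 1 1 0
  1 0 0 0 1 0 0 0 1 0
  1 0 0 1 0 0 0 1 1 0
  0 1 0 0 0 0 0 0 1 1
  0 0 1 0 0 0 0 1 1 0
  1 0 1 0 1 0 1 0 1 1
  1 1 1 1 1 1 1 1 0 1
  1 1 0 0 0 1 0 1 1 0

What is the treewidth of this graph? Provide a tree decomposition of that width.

Treewidth 3.
One optimal decomposition is:
Bags: B1 = {2, 6, 9, 10}  B2 = {1, 2, 9, 10}  B3 = {1, 8, 9, 10}  B4 = {1, 5, 8, 9}  B5 = {1, 3, 8, 9}  B6 = {1, 4, 5, 9}  B7 = {3, 7, 8, 9}
Tree: B1–B2, B2–B3, B3–B4, B4–B5, B4–B6, B5–B7

The largest bag has 4 vertices, giving width 3; this decomposition certifies tw(G) ≤ 3. On the other hand G contains the 4-clique {1, 8, 9, 10}. A clique must lie in a single bag of any decomposition, so no decomposition can have width below 3. Hence tw(G) = 3 exactly.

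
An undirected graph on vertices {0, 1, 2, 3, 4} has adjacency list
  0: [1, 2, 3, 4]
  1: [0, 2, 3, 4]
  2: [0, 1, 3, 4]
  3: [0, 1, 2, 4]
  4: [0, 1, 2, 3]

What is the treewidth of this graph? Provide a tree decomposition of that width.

Treewidth 4.
Bags: B1 = {0, 1, 2, 3, 4}
Tree: (single bag)

A single bag containing all 5 vertices is trivially a valid decomposition of width 4. For the lower bound, the 5 vertices {0, 1, 2, 3, 4} are pairwise adjacent, and any tree decomposition puts a clique entirely inside one bag — forcing width ≥ 4. Therefore the treewidth is 4.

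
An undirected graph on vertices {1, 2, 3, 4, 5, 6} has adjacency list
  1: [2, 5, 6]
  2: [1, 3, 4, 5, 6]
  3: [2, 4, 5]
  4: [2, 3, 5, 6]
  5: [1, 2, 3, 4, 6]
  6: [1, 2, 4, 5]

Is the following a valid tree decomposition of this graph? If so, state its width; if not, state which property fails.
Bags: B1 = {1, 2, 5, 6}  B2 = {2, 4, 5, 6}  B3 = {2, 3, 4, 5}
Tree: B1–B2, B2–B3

Yes; width 3.

Vertex coverage: the bags together contain {1, 2, 3, 4, 5, 6}, the full vertex set. Edge coverage: each edge of G has both endpoints in at least one bag. Running intersection: for every vertex, the bags containing it form a connected subtree. All three properties hold, so this is a valid tree decomposition of width max|bag| − 1 = 3, and hence tw(G) ≤ 3.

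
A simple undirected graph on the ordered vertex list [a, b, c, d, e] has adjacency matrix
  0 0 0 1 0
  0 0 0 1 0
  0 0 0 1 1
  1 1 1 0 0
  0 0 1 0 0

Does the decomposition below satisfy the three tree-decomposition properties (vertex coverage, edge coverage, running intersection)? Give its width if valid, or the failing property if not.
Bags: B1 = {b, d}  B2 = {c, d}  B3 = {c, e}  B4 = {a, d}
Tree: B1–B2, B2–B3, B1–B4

Yes; width 1.

Vertex coverage: the bags together contain {a, b, c, d, e}, the full vertex set. Edge coverage: each edge of G has both endpoints in at least one bag. Running intersection: for every vertex, the bags containing it form a connected subtree. All three properties hold, so this is a valid tree decomposition of width max|bag| − 1 = 1, and hence tw(G) ≤ 1.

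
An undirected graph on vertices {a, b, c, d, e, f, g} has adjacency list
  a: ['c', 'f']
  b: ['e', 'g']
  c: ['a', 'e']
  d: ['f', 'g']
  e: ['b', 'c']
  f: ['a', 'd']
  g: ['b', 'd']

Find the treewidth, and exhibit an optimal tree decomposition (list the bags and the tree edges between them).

The largest bag has 3 vertices, giving width 2; this decomposition certifies tw(G) ≤ 2. The edges c–a–f–d–g–b–e–c form a cycle, so G is not a tree and its treewidth is at least 2. Hence tw(G) = 2 exactly.

Treewidth 2.
One optimal decomposition is:
Bags: B1 = {a, c, f}  B2 = {c, d, f}  B3 = {c, d, g}  B4 = {b, c, g}  B5 = {b, c, e}
Tree: B1–B2, B2–B3, B3–B4, B4–B5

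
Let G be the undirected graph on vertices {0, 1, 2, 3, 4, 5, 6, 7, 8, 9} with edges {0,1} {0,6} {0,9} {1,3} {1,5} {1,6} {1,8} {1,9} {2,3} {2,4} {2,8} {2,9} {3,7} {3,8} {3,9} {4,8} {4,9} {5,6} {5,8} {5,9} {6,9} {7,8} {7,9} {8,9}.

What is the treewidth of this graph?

3

A width-3 tree decomposition is:
Bags: B1 = {1, 5, 8, 9}  B2 = {1, 3, 8, 9}  B3 = {1, 5, 6, 9}  B4 = {2, 3, 8, 9}  B5 = {0, 1, 6, 9}  B6 = {2, 4, 8, 9}  B7 = {3, 7, 8, 9}
Tree: B1–B2, B1–B3, B2–B4, B3–B5, B4–B6, B2–B7
Every bag has size at most 4, so the width is 4 − 1 = 3 and tw(G) ≤ 3. Conversely, {0, 1, 6, 9} is a clique of size 4, and the vertices of any clique must share a bag in every tree decomposition; so some bag has ≥ 4 vertices and tw(G) ≥ 3. Therefore the treewidth is 3.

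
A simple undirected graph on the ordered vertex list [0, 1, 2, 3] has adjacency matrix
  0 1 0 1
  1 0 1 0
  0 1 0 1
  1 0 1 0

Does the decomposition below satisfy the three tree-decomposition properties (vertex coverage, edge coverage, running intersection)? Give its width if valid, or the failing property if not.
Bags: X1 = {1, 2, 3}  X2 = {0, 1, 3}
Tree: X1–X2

Yes; width 2.

Checking the three conditions: (i) the bags cover all of {0, 1, 2, 3}; (ii) for each edge, some bag contains both endpoints; (iii) the bags containing any fixed vertex form a subtree. All hold, so the decomposition is valid with width 3 − 1 = 2.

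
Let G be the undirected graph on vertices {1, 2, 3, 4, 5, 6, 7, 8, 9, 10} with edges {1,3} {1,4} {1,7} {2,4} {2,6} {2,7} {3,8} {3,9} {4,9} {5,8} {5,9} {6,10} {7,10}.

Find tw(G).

2

A width-2 tree decomposition is:
Bags: B1 = {2, 6, 10}  B2 = {2, 7, 10}  B3 = {2, 4, 7}  B4 = {1, 4, 7}  B5 = {1, 4, 9}  B6 = {1, 3, 9}  B7 = {3, 5, 9}  B8 = {3, 5, 8}
Tree: B1–B2, B2–B3, B3–B4, B4–B5, B5–B6, B6–B7, B7–B8
Each bag holds 3 vertices, so the decomposition has width 2, which upper-bounds the treewidth. Since 6–10–7–2–6 is a cycle in G, G is not acyclic. Forests are exactly the graphs of treewidth ≤ 1, so tw(G) ≥ 2. The upper and lower bounds meet at 2, so that is the treewidth.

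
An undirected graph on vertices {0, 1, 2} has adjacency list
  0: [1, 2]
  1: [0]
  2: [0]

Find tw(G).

1

A width-1 tree decomposition is:
Bags: B1 = {0, 1}  B2 = {0, 2}
Tree: B1–B2
Every bag has size at most 2, so the width is 2 − 1 = 1 and tw(G) ≤ 1. Since G has at least one edge (e.g. 1–0), it is not an edgeless graph, so tw(G) ≥ 1. Therefore the treewidth is 1.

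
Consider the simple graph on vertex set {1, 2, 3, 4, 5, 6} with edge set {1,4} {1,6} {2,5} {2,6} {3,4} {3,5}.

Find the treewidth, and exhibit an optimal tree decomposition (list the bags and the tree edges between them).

Every bag has size at most 3, so the width is 3 − 1 = 2 and tw(G) ≤ 2. Since 4–3–5–2–6–1–4 is a cycle in G, G is not acyclic. Forests are exactly the graphs of treewidth ≤ 1, so tw(G) ≥ 2. Therefore the treewidth is 2.

Treewidth 2.
One such decomposition:
Bags: B1 = {3, 4, 5}  B2 = {2, 4, 5}  B3 = {2, 4, 6}  B4 = {1, 4, 6}
Tree: B1–B2, B2–B3, B3–B4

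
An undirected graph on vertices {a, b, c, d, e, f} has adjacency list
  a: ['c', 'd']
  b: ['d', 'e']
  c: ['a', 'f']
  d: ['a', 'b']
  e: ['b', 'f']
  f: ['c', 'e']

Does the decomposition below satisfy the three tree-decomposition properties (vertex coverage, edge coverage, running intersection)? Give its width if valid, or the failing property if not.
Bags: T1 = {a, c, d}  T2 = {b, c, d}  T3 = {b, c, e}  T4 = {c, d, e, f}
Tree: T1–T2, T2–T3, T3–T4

A tree decomposition must satisfy three properties: every vertex lies in some bag; for every edge, both endpoints lie together in some bag; and for every vertex, the bags containing it form a connected subtree. Here bags containing vertex d are not connected in the tree, so the decomposition is invalid.

No — bags containing vertex d are not connected in the tree.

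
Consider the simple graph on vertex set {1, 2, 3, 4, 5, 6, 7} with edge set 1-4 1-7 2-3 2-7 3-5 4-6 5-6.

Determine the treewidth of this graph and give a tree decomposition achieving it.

Every bag has size at most 3, so the width is 3 − 1 = 2 and tw(G) ≤ 2. For the lower bound, G contains the cycle 2–7–1–4–6–5–3–2, so G is not a forest; only forests have treewidth ≤ 1, hence tw(G) ≥ 2. The upper and lower bounds meet at 2, so that is the treewidth.

Treewidth 2.
One such decomposition:
Bags: B1 = {1, 2, 7}  B2 = {1, 2, 4}  B3 = {2, 4, 6}  B4 = {2, 5, 6}  B5 = {2, 3, 5}
Tree: B1–B2, B2–B3, B3–B4, B4–B5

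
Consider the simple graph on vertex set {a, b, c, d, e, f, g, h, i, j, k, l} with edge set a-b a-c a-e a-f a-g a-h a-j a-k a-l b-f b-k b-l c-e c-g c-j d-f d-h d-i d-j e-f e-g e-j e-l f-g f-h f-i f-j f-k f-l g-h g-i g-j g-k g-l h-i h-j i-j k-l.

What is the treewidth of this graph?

A width-4 tree decomposition is:
Bags: B1 = {a, e, f, g, l}  B2 = {a, f, g, k, l}  B3 = {a, e, f, g, j}  B4 = {a, f, g, h, j}  B5 = {f, g, h, i, j}  B6 = {a, b, f, k, l}  B7 = {a, c, e, g, j}  B8 = {d, f, h, i, j}
Tree: B1–B2, B1–B3, B3–B4, B4–B5, B2–B6, B3–B7, B5–B8
Each bag holds 5 vertices, so the decomposition has width 4, which upper-bounds the treewidth. On the other hand G contains the 5-clique {a, c, e, g, j}. A clique must lie in a single bag of any decomposition, so no decomposition can have width below 4. Hence tw(G) = 4 exactly.

4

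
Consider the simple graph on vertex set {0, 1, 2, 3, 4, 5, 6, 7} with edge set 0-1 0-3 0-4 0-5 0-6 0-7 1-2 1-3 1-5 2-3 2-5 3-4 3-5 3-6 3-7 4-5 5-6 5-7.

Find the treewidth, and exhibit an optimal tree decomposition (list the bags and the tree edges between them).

Each bag holds 4 vertices, so the decomposition has width 3, which upper-bounds the treewidth. Conversely, {0, 1, 3, 5} is a clique of size 4, and the vertices of any clique must share a bag in every tree decomposition; so some bag has ≥ 4 vertices and tw(G) ≥ 3. Hence tw(G) = 3 exactly.

Treewidth 3.
Bags: B1 = {0, 1, 3, 5}  B2 = {0, 3, 4, 5}  B3 = {1, 2, 3, 5}  B4 = {0, 3, 5, 7}  B5 = {0, 3, 5, 6}
Tree: B1–B2, B1–B3, B2–B4, B1–B5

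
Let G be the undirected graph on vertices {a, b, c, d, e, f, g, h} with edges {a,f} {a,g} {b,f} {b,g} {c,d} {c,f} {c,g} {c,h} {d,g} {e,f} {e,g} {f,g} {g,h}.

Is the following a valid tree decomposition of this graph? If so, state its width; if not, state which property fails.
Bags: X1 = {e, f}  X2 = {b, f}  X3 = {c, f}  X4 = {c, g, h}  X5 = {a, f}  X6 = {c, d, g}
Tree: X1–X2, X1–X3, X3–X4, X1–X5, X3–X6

No — edge (e,g) lies in no bag.

A tree decomposition must satisfy three properties: every vertex lies in some bag; for every edge, both endpoints lie together in some bag; and for every vertex, the bags containing it form a connected subtree. Here edge (e,g) lies in no bag, so the decomposition is invalid.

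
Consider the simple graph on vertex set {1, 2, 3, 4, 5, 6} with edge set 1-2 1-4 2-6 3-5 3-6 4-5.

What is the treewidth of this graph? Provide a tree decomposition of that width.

Treewidth 2.
One such decomposition:
Bags: B1 = {1, 4, 5}  B2 = {1, 3, 5}  B3 = {1, 3, 6}  B4 = {1, 2, 6}
Tree: B1–B2, B2–B3, B3–B4

Each bag holds 3 vertices, so the decomposition has width 2, which upper-bounds the treewidth. The edges 1–4–5–3–6–2–1 form a cycle, so G is not a tree and its treewidth is at least 2. Combining the bounds, tw(G) = 2.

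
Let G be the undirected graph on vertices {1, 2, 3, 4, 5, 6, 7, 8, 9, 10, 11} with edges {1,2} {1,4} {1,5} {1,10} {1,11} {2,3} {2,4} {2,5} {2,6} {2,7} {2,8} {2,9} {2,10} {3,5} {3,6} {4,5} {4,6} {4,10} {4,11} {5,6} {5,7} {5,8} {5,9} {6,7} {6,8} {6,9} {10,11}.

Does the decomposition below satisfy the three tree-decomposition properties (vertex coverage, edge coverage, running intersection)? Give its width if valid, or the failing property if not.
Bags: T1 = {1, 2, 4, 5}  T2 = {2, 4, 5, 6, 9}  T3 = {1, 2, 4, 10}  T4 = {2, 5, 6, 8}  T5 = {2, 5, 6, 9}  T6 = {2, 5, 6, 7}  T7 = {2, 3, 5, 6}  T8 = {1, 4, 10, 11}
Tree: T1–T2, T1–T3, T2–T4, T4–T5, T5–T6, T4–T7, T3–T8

A tree decomposition must satisfy three properties: every vertex lies in some bag; for every edge, both endpoints lie together in some bag; and for every vertex, the bags containing it form a connected subtree. Here bags containing vertex 9 are not connected in the tree, so the decomposition is invalid.

No — bags containing vertex 9 are not connected in the tree.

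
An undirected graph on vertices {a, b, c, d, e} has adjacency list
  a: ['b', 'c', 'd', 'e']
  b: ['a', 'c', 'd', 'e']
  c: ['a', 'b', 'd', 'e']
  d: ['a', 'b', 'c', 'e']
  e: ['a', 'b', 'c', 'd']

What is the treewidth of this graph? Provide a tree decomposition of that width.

Treewidth 4.
Bags: B1 = {a, b, c, d, e}
Tree: (single bag)

With just one bag of size 5, the width is 5 − 1 = 4, so tw(G) ≤ 4. Conversely, {a, b, c, d, e} is a clique of size 5, and the vertices of any clique must share a bag in every tree decomposition; so some bag has ≥ 5 vertices and tw(G) ≥ 4. Hence tw(G) = 4 exactly.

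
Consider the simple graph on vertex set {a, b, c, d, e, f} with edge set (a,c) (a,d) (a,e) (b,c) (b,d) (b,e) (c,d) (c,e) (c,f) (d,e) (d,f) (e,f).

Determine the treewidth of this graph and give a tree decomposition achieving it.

Treewidth 3.
One such decomposition:
Bags: B1 = {c, d, e, f}  B2 = {a, c, d, e}  B3 = {b, c, d, e}
Tree: B1–B2, B2–B3

Each bag holds 4 vertices, so the decomposition has width 3, which upper-bounds the treewidth. For the lower bound, the 4 vertices {a, c, d, e} are pairwise adjacent, and any tree decomposition puts a clique entirely inside one bag — forcing width ≥ 3. Hence tw(G) = 3 exactly.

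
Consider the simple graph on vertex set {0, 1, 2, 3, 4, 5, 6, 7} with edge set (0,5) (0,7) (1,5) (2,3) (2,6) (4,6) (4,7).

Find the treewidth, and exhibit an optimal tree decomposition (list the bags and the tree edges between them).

Treewidth 1.
Bags: B1 = {1, 5}  B2 = {0, 5}  B3 = {0, 7}  B4 = {4, 7}  B5 = {4, 6}  B6 = {2, 6}  B7 = {2, 3}
Tree: B1–B2, B2–B3, B3–B4, B4–B5, B5–B6, B6–B7

Each bag holds 2 vertices, so the decomposition has width 1, which upper-bounds the treewidth. G has an edge, so its treewidth is at least 1. Hence tw(G) = 1 exactly.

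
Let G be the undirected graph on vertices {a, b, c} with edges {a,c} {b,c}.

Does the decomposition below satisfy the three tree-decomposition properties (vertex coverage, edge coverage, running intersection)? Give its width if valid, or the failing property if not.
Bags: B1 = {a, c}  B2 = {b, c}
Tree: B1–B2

Yes; width 1.

Checking the three conditions: (i) the bags cover all of {a, b, c}; (ii) for each edge, some bag contains both endpoints; (iii) the bags containing any fixed vertex form a subtree. All hold, so the decomposition is valid with width 2 − 1 = 1.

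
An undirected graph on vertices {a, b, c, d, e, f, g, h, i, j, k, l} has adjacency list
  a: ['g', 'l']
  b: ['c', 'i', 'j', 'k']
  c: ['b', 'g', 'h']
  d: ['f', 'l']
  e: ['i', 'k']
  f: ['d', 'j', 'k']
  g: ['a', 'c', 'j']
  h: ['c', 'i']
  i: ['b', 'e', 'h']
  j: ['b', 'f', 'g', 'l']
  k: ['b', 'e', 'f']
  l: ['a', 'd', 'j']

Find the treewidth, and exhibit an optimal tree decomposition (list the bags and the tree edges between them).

Treewidth 3.
One optimal decomposition is:
Bags: B1 = {e, h, i, k}  B2 = {b, h, i, k}  B3 = {b, c, h, k}  B4 = {b, c, f, k}  B5 = {b, c, f, j}  B6 = {c, f, g, j}  B7 = {d, f, g, j}  B8 = {d, g, j, l}  B9 = {a, d, g, l}
Tree: B1–B2, B2–B3, B3–B4, B4–B5, B5–B6, B6–B7, B7–B8, B8–B9

The largest bag has 4 vertices, giving width 3; this decomposition certifies tw(G) ≤ 3. For the lower bound: the 4 vertex sets {e,h,i}, {k}, {b}, {c,f,g,j} are disjoint, each induces a connected subgraph, and every pair is joined by at least one edge of G. Contracting each set to a single vertex therefore yields K_{4} as a minor, and since treewidth is minor-monotone, tw(G) ≥ tw(K_{4}) = 3. The upper and lower bounds meet at 3, so that is the treewidth.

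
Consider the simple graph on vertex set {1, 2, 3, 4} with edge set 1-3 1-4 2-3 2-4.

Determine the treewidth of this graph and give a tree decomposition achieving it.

Every bag has size at most 3, so the width is 3 − 1 = 2 and tw(G) ≤ 2. For the lower bound, G contains the cycle 4–2–3–1–4, so G is not a forest; only forests have treewidth ≤ 1, hence tw(G) ≥ 2. Hence tw(G) = 2 exactly.

Treewidth 2.
One such decomposition:
Bags: B1 = {2, 3, 4}  B2 = {1, 3, 4}
Tree: B1–B2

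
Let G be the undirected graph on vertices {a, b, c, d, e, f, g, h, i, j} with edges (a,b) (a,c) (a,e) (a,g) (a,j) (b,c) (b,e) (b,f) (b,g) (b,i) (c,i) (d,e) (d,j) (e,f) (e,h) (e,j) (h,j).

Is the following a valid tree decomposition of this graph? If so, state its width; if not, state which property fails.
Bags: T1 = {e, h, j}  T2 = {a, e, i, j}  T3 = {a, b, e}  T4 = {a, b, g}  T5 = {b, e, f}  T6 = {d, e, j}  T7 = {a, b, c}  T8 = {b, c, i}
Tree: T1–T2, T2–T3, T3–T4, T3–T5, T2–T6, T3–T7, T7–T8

A tree decomposition must satisfy three properties: every vertex lies in some bag; for every edge, both endpoints lie together in some bag; and for every vertex, the bags containing it form a connected subtree. Here bags containing vertex i are not connected in the tree, so the decomposition is invalid.

No — bags containing vertex i are not connected in the tree.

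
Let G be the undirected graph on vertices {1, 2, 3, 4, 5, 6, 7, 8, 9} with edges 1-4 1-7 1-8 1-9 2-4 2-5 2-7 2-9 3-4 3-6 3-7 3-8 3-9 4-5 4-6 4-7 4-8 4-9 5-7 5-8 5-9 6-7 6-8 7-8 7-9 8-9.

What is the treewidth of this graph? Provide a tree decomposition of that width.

The largest bag has 5 vertices, giving width 4; this decomposition certifies tw(G) ≤ 4. Conversely, {1, 4, 7, 8, 9} is a clique of size 5, and the vertices of any clique must share a bag in every tree decomposition; so some bag has ≥ 5 vertices and tw(G) ≥ 4. The upper and lower bounds meet at 4, so that is the treewidth.

Treewidth 4.
One such decomposition:
Bags: B1 = {3, 4, 7, 8, 9}  B2 = {1, 4, 7, 8, 9}  B3 = {4, 5, 7, 8, 9}  B4 = {3, 4, 6, 7, 8}  B5 = {2, 4, 5, 7, 9}
Tree: B1–B2, B2–B3, B1–B4, B3–B5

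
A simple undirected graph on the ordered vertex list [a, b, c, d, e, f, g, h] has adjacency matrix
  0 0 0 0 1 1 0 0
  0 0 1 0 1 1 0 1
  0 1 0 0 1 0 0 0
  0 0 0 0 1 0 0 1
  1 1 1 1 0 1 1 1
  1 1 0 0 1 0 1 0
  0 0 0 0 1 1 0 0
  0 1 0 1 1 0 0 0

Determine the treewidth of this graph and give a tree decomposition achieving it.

Every bag has size at most 3, so the width is 3 − 1 = 2 and tw(G) ≤ 2. Conversely, {d, e, h} is a clique of size 3, and the vertices of any clique must share a bag in every tree decomposition; so some bag has ≥ 3 vertices and tw(G) ≥ 2. The upper and lower bounds meet at 2, so that is the treewidth.

Treewidth 2.
One optimal decomposition is:
Bags: B1 = {b, e, f}  B2 = {b, e, h}  B3 = {d, e, h}  B4 = {b, c, e}  B5 = {e, f, g}  B6 = {a, e, f}
Tree: B1–B2, B2–B3, B1–B4, B1–B5, B1–B6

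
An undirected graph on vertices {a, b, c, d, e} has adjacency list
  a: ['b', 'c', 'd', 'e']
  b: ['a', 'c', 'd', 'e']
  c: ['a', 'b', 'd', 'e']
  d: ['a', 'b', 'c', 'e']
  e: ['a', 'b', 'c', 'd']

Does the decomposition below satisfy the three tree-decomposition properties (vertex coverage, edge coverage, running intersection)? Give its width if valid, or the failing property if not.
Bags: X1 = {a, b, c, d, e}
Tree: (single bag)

Vertex coverage: the bags together contain {a, b, c, d, e}, the full vertex set. Edge coverage: each edge of G has both endpoints in at least one bag. Running intersection: for every vertex, the bags containing it form a connected subtree. All three properties hold, so this is a valid tree decomposition of width max|bag| − 1 = 4, and hence tw(G) ≤ 4.

Yes; width 4.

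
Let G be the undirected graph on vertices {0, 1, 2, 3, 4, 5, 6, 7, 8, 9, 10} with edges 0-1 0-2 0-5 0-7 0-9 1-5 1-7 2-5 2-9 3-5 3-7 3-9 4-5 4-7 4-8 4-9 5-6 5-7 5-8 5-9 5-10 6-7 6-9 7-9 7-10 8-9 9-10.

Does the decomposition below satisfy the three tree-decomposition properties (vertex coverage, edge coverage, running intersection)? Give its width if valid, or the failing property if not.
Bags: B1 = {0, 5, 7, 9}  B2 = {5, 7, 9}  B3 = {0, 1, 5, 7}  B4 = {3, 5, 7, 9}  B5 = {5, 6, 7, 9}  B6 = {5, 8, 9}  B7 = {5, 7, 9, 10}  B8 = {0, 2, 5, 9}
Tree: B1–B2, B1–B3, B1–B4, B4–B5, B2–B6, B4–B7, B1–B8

No — vertex 4 appears in no bag.

A tree decomposition must satisfy three properties: every vertex lies in some bag; for every edge, both endpoints lie together in some bag; and for every vertex, the bags containing it form a connected subtree. Here vertex 4 appears in no bag, so the decomposition is invalid.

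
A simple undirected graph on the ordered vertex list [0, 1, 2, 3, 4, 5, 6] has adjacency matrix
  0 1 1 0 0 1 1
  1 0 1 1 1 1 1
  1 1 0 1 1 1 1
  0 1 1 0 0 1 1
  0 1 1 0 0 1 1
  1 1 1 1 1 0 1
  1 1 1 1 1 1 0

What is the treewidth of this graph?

4

A width-4 tree decomposition is:
Bags: B1 = {0, 1, 2, 5, 6}  B2 = {1, 2, 4, 5, 6}  B3 = {1, 2, 3, 5, 6}
Tree: B1–B2, B2–B3
Every bag has size at most 5, so the width is 5 − 1 = 4 and tw(G) ≤ 4. On the other hand G contains the 5-clique {0, 1, 2, 5, 6}. A clique must lie in a single bag of any decomposition, so no decomposition can have width below 4. Therefore the treewidth is 4.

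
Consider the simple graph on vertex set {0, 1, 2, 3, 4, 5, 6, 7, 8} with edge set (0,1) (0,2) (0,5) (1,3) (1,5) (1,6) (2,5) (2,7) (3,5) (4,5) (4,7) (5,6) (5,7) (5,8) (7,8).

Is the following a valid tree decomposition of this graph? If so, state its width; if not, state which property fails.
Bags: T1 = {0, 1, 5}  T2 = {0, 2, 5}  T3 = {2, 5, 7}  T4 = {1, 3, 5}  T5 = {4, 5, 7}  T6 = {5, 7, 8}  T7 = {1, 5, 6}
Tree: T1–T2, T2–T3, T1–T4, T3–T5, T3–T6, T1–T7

Yes; width 2.

Vertex coverage: the bags together contain {0, 1, 2, 3, 4, 5, 6, 7, 8}, the full vertex set. Edge coverage: each edge of G has both endpoints in at least one bag. Running intersection: for every vertex, the bags containing it form a connected subtree. All three properties hold, so this is a valid tree decomposition of width max|bag| − 1 = 2, and hence tw(G) ≤ 2.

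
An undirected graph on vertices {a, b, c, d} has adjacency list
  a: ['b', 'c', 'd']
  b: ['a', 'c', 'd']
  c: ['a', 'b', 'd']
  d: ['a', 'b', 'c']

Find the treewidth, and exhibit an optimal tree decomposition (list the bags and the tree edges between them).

Treewidth 3.
One optimal decomposition is:
Bags: B1 = {a, b, c, d}
Tree: (single bag)

With just one bag of size 4, the width is 4 − 1 = 3, so tw(G) ≤ 3. On the other hand G contains the 4-clique {a, b, c, d}. A clique must lie in a single bag of any decomposition, so no decomposition can have width below 3. Hence tw(G) = 3 exactly.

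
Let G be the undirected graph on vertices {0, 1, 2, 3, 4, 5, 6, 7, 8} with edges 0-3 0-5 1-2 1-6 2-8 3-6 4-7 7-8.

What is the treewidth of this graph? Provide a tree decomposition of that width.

Each bag holds 2 vertices, so the decomposition has width 1, which upper-bounds the treewidth. Since G has at least one edge (e.g. 4–7), it is not an edgeless graph, so tw(G) ≥ 1. The upper and lower bounds meet at 1, so that is the treewidth.

Treewidth 1.
One such decomposition:
Bags: B1 = {4, 7}  B2 = {7, 8}  B3 = {2, 8}  B4 = {1, 2}  B5 = {1, 6}  B6 = {3, 6}  B7 = {0, 3}  B8 = {0, 5}
Tree: B1–B2, B2–B3, B3–B4, B4–B5, B5–B6, B6–B7, B7–B8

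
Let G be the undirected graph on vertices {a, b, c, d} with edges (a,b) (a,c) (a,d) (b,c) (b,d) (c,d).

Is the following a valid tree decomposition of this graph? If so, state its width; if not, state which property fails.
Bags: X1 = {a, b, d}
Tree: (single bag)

A tree decomposition must satisfy three properties: every vertex lies in some bag; for every edge, both endpoints lie together in some bag; and for every vertex, the bags containing it form a connected subtree. Here vertex c appears in no bag, so the decomposition is invalid.

No — vertex c appears in no bag.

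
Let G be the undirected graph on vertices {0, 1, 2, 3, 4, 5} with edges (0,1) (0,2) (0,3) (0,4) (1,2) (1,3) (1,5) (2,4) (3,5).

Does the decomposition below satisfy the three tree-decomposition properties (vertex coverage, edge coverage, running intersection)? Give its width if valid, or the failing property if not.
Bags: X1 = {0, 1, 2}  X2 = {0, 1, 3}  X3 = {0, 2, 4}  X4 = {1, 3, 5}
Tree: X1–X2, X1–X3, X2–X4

Checking the three conditions: (i) the bags cover all of {0, 1, 2, 3, 4, 5}; (ii) for each edge, some bag contains both endpoints; (iii) the bags containing any fixed vertex form a subtree. All hold, so the decomposition is valid with width 3 − 1 = 2.

Yes; width 2.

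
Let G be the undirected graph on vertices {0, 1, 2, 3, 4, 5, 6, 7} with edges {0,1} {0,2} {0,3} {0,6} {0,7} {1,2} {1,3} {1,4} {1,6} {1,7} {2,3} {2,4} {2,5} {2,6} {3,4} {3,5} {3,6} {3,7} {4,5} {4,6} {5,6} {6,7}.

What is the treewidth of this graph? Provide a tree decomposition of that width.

Treewidth 4.
Bags: B1 = {1, 2, 3, 4, 6}  B2 = {2, 3, 4, 5, 6}  B3 = {0, 1, 2, 3, 6}  B4 = {0, 1, 3, 6, 7}
Tree: B1–B2, B1–B3, B3–B4

Every bag has size at most 5, so the width is 5 − 1 = 4 and tw(G) ≤ 4. On the other hand G contains the 5-clique {0, 1, 2, 3, 6}. A clique must lie in a single bag of any decomposition, so no decomposition can have width below 4. Hence tw(G) = 4 exactly.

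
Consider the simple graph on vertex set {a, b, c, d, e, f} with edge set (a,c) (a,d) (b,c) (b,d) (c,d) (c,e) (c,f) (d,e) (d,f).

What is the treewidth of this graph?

A width-2 tree decomposition is:
Bags: B1 = {b, c, d}  B2 = {a, c, d}  B3 = {c, d, e}  B4 = {c, d, f}
Tree: B1–B2, B2–B3, B1–B4
Every bag has size at most 3, so the width is 3 − 1 = 2 and tw(G) ≤ 2. For the lower bound, the 3 vertices {c, d, e} are pairwise adjacent, and any tree decomposition puts a clique entirely inside one bag — forcing width ≥ 2. The upper and lower bounds meet at 2, so that is the treewidth.

2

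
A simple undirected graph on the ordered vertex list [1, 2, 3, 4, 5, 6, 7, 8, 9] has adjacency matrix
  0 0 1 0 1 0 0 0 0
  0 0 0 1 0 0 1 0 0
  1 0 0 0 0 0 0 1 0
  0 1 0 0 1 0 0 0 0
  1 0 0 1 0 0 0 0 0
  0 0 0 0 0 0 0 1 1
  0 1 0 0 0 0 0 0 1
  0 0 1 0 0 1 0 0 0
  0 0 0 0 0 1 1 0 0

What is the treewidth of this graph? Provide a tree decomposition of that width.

Each bag holds 3 vertices, so the decomposition has width 2, which upper-bounds the treewidth. Since 2–7–9–6–8–3–1–5–4–2 is a cycle in G, G is not acyclic. Forests are exactly the graphs of treewidth ≤ 1, so tw(G) ≥ 2. Therefore the treewidth is 2.

Treewidth 2.
One such decomposition:
Bags: B1 = {2, 7, 9}  B2 = {2, 6, 9}  B3 = {2, 6, 8}  B4 = {2, 3, 8}  B5 = {1, 2, 3}  B6 = {1, 2, 5}  B7 = {2, 4, 5}
Tree: B1–B2, B2–B3, B3–B4, B4–B5, B5–B6, B6–B7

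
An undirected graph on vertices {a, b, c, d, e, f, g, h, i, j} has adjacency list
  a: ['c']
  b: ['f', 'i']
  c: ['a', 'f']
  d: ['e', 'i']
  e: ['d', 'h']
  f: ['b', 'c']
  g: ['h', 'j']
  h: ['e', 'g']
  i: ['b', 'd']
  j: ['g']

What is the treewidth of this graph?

A width-1 tree decomposition is:
Bags: B1 = {a, c}  B2 = {c, f}  B3 = {b, f}  B4 = {b, i}  B5 = {d, i}  B6 = {d, e}  B7 = {e, h}  B8 = {g, h}  B9 = {g, j}
Tree: B1–B2, B2–B3, B3–B4, B4–B5, B5–B6, B6–B7, B7–B8, B8–B9
The largest bag has 2 vertices, giving width 1; this decomposition certifies tw(G) ≤ 1. Any graph with an edge has treewidth ≥ 1, and G has the edge a–c. The upper and lower bounds meet at 1, so that is the treewidth.

1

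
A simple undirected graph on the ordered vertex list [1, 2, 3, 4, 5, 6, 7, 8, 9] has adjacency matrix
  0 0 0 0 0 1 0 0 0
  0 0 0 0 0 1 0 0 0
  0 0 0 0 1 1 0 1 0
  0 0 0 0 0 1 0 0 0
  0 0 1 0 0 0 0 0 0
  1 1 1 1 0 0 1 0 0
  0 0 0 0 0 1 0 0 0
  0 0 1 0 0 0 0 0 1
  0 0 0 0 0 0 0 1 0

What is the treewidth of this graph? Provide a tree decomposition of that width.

Treewidth 1.
Bags: B1 = {3, 6}  B2 = {3, 8}  B3 = {4, 6}  B4 = {6, 7}  B5 = {3, 5}  B6 = {2, 6}  B7 = {8, 9}  B8 = {1, 6}
Tree: B1–B2, B1–B3, B3–B4, B1–B5, B1–B6, B2–B7, B4–B8

Each bag holds 2 vertices, so the decomposition has width 1, which upper-bounds the treewidth. G has an edge, so its treewidth is at least 1. Hence tw(G) = 1 exactly.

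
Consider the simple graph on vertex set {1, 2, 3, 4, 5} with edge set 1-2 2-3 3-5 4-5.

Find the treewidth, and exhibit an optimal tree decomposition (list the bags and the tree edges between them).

Treewidth 1.
One such decomposition:
Bags: B1 = {4, 5}  B2 = {3, 5}  B3 = {2, 3}  B4 = {1, 2}
Tree: B1–B2, B2–B3, B3–B4

Every bag has size at most 2, so the width is 2 − 1 = 1 and tw(G) ≤ 1. Any graph with an edge has treewidth ≥ 1, and G has the edge 4–5. The upper and lower bounds meet at 1, so that is the treewidth.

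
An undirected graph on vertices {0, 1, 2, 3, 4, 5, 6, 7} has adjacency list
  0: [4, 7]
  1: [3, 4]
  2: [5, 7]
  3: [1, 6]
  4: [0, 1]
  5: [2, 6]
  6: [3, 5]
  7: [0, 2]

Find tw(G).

A width-2 tree decomposition is:
Bags: B1 = {1, 3, 6}  B2 = {1, 4, 6}  B3 = {0, 4, 6}  B4 = {0, 6, 7}  B5 = {2, 6, 7}  B6 = {2, 5, 6}
Tree: B1–B2, B2–B3, B3–B4, B4–B5, B5–B6
The largest bag has 3 vertices, giving width 2; this decomposition certifies tw(G) ≤ 2. Since 6–3–1–4–0–7–2–5–6 is a cycle in G, G is not acyclic. Forests are exactly the graphs of treewidth ≤ 1, so tw(G) ≥ 2. The upper and lower bounds meet at 2, so that is the treewidth.

2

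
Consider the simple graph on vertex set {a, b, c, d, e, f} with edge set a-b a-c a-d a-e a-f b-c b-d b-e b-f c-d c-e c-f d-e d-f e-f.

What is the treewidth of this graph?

5

A width-5 tree decomposition is:
Bags: B1 = {a, b, c, d, e, f}
Tree: (single bag)
A single bag containing all 6 vertices is trivially a valid decomposition of width 5. On the other hand G contains the 6-clique {a, b, c, d, e, f}. A clique must lie in a single bag of any decomposition, so no decomposition can have width below 5. The upper and lower bounds meet at 5, so that is the treewidth.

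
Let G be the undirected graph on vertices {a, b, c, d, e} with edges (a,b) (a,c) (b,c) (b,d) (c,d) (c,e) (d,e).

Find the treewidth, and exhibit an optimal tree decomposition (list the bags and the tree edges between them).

Every bag has size at most 3, so the width is 3 − 1 = 2 and tw(G) ≤ 2. On the other hand G contains the 3-clique {c, d, e}. A clique must lie in a single bag of any decomposition, so no decomposition can have width below 2. Hence tw(G) = 2 exactly.

Treewidth 2.
Bags: B1 = {a, b, c}  B2 = {b, c, d}  B3 = {c, d, e}
Tree: B1–B2, B2–B3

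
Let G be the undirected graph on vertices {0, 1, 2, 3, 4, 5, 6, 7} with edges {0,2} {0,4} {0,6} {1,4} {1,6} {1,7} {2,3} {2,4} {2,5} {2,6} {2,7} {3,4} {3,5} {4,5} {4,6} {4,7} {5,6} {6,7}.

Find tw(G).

3

A width-3 tree decomposition is:
Bags: B1 = {2, 4, 5, 6}  B2 = {2, 3, 4, 5}  B3 = {2, 4, 6, 7}  B4 = {1, 4, 6, 7}  B5 = {0, 2, 4, 6}
Tree: B1–B2, B1–B3, B3–B4, B1–B5
Each bag holds 4 vertices, so the decomposition has width 3, which upper-bounds the treewidth. Conversely, {1, 4, 6, 7} is a clique of size 4, and the vertices of any clique must share a bag in every tree decomposition; so some bag has ≥ 4 vertices and tw(G) ≥ 3. The upper and lower bounds meet at 3, so that is the treewidth.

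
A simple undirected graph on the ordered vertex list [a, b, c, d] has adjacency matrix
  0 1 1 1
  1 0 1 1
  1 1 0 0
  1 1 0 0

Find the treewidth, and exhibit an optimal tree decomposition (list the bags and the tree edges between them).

The largest bag has 3 vertices, giving width 2; this decomposition certifies tw(G) ≤ 2. For the lower bound, the 3 vertices {a, b, d} are pairwise adjacent, and any tree decomposition puts a clique entirely inside one bag — forcing width ≥ 2. Combining the bounds, tw(G) = 2.

Treewidth 2.
Bags: B1 = {a, b, c}  B2 = {a, b, d}
Tree: B1–B2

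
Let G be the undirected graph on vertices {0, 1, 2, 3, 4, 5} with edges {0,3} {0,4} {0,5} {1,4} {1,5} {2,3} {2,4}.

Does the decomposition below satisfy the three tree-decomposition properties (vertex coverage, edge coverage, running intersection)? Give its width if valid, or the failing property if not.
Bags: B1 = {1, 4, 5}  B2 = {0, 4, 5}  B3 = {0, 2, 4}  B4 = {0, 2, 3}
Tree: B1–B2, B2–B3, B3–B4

Vertex coverage: the bags together contain {0, 1, 2, 3, 4, 5}, the full vertex set. Edge coverage: each edge of G has both endpoints in at least one bag. Running intersection: for every vertex, the bags containing it form a connected subtree. All three properties hold, so this is a valid tree decomposition of width max|bag| − 1 = 2, and hence tw(G) ≤ 2.

Yes; width 2.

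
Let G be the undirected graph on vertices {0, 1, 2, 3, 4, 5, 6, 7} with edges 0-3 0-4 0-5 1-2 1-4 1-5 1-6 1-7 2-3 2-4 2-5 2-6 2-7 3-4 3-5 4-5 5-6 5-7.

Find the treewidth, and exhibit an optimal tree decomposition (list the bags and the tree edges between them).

Treewidth 3.
Bags: B1 = {1, 2, 4, 5}  B2 = {2, 3, 4, 5}  B3 = {1, 2, 5, 6}  B4 = {1, 2, 5, 7}  B5 = {0, 3, 4, 5}
Tree: B1–B2, B1–B3, B3–B4, B2–B5

Every bag has size at most 4, so the width is 4 − 1 = 3 and tw(G) ≤ 3. On the other hand G contains the 4-clique {0, 3, 4, 5}. A clique must lie in a single bag of any decomposition, so no decomposition can have width below 3. Combining the bounds, tw(G) = 3.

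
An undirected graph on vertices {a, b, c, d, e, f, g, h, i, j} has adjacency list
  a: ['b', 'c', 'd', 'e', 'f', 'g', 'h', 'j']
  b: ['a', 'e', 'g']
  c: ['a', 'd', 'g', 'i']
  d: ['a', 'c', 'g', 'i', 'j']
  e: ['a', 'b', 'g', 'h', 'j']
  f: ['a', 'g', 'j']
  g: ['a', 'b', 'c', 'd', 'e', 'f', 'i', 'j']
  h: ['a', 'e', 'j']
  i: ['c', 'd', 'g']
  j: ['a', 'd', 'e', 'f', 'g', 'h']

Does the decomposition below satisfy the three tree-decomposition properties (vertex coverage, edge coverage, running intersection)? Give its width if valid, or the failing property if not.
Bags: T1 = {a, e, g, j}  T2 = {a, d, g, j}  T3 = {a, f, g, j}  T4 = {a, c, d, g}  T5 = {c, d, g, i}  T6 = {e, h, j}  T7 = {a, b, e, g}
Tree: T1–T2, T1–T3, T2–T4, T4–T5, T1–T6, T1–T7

A tree decomposition must satisfy three properties: every vertex lies in some bag; for every edge, both endpoints lie together in some bag; and for every vertex, the bags containing it form a connected subtree. Here edge (a,h) lies in no bag, so the decomposition is invalid.

No — edge (a,h) lies in no bag.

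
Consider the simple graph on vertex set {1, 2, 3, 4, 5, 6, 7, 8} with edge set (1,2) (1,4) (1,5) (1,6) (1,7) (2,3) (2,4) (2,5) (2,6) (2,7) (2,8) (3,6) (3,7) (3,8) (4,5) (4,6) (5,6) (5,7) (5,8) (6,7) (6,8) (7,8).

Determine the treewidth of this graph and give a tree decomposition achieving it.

The largest bag has 5 vertices, giving width 4; this decomposition certifies tw(G) ≤ 4. For the lower bound, the 5 vertices {2, 3, 6, 7, 8} are pairwise adjacent, and any tree decomposition puts a clique entirely inside one bag — forcing width ≥ 4. Hence tw(G) = 4 exactly.

Treewidth 4.
Bags: B1 = {2, 5, 6, 7, 8}  B2 = {2, 3, 6, 7, 8}  B3 = {1, 2, 5, 6, 7}  B4 = {1, 2, 4, 5, 6}
Tree: B1–B2, B1–B3, B3–B4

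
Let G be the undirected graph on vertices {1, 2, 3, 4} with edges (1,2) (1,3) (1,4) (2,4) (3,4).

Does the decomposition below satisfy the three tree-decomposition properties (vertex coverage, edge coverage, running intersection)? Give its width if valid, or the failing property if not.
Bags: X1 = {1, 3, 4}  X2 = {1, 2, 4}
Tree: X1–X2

Every vertex of G appears in some bag (union = {1, 2, 3, 4}); every edge is covered by a bag; and for each vertex v the set of bags containing v is connected in the bag tree. The decomposition is therefore valid. The largest bag has 3 vertices, so the width is 2.

Yes; width 2.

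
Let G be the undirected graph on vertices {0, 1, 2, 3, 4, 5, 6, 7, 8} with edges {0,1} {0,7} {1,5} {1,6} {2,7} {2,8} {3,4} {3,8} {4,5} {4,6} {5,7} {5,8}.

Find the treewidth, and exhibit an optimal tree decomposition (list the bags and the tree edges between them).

Treewidth 3.
One such decomposition:
Bags: B1 = {0, 2, 7, 8}  B2 = {0, 5, 7, 8}  B3 = {0, 1, 5, 8}  B4 = {1, 3, 5, 8}  B5 = {1, 3, 4, 5}  B6 = {1, 3, 4, 6}
Tree: B1–B2, B2–B3, B3–B4, B4–B5, B5–B6

Each bag holds 4 vertices, so the decomposition has width 3, which upper-bounds the treewidth. For the lower bound: the 4 vertex sets {0,2,7}, {8}, {5}, {1,3,4,6} are disjoint, each induces a connected subgraph, and every pair is joined by at least one edge of G. Contracting each set to a single vertex therefore yields K_{4} as a minor, and since treewidth is minor-monotone, tw(G) ≥ tw(K_{4}) = 3. Combining the bounds, tw(G) = 3.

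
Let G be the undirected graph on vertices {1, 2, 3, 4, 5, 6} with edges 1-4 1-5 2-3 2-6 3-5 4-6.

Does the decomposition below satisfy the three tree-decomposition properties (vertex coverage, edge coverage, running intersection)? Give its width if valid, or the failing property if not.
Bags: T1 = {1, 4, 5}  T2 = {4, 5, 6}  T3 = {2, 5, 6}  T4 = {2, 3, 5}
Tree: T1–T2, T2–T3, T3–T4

Yes; width 2.

Vertex coverage: the bags together contain {1, 2, 3, 4, 5, 6}, the full vertex set. Edge coverage: each edge of G has both endpoints in at least one bag. Running intersection: for every vertex, the bags containing it form a connected subtree. All three properties hold, so this is a valid tree decomposition of width max|bag| − 1 = 2, and hence tw(G) ≤ 2.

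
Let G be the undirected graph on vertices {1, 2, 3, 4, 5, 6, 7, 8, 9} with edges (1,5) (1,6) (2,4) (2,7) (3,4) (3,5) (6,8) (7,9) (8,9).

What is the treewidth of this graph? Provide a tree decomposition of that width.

The largest bag has 3 vertices, giving width 2; this decomposition certifies tw(G) ≤ 2. The edges 2–7–9–8–6–1–5–3–4–2 form a cycle, so G is not a tree and its treewidth is at least 2. Combining the bounds, tw(G) = 2.

Treewidth 2.
Bags: B1 = {2, 7, 9}  B2 = {2, 8, 9}  B3 = {2, 6, 8}  B4 = {1, 2, 6}  B5 = {1, 2, 5}  B6 = {2, 3, 5}  B7 = {2, 3, 4}
Tree: B1–B2, B2–B3, B3–B4, B4–B5, B5–B6, B6–B7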